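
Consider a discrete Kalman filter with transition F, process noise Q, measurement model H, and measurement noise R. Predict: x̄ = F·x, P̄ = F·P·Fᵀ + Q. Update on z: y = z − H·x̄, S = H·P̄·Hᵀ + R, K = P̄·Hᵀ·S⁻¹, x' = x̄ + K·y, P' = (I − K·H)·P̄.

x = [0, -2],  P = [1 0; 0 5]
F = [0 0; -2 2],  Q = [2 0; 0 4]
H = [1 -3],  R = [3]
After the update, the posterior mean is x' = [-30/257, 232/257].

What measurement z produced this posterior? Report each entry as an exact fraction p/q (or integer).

x̄ = F·x = [0, -4]
P̄ = F·P·Fᵀ + Q = [2 0; 0 28]
S = H·P̄·Hᵀ + R = [257]
K = P̄·Hᵀ·S⁻¹ = [2/257; -84/257]
x' − x̄ = [-30/257, 1260/257] = K·y
y = (KᵀK)⁻¹·Kᵀ·(x' − x̄) = [-15]
z = y + H·x̄ = [-15] + [12] = [-3]

z = [-3]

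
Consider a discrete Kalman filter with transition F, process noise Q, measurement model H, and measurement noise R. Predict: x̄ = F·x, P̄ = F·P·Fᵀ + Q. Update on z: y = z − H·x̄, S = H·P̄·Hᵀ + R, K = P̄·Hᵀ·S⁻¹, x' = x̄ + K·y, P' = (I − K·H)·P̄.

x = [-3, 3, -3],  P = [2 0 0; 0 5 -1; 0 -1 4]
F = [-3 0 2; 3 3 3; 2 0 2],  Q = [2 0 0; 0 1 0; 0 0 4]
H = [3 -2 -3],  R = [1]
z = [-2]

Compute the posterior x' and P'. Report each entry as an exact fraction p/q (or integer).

x' = [-2661/1193, 5773/1193, -5736/1193]
P' = [33732/1193 24384/1193 17444/1193; 24384/1193 33310/1193 2262/1193; 17444/1193 2262/1193 15980/1193]

x̄ = F·x = [3, -9, -12]
P̄ = F·P·Fᵀ + Q = [36 0 4; 0 82 30; 4 30 28]
y = z − H·x̄ = [-65]
S = H·P̄·Hᵀ + R = [1193]
K = P̄·Hᵀ·S⁻¹ = [96/1193; -254/1193; -132/1193]
x' = x̄ + K·y = [-2661/1193, 5773/1193, -5736/1193]
P' = (I − K·H)·P̄ = [33732/1193 24384/1193 17444/1193; 24384/1193 33310/1193 2262/1193; 17444/1193 2262/1193 15980/1193]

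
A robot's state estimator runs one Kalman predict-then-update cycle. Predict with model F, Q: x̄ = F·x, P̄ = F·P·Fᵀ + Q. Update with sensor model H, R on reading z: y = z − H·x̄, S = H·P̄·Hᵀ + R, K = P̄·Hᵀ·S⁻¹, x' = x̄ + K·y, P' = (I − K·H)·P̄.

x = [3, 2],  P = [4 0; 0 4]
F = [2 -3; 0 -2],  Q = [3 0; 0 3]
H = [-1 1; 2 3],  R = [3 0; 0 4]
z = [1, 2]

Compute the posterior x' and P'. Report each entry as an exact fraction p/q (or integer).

x̄ = F·x = [0, -4]
P̄ = F·P·Fᵀ + Q = [55 24; 24 19]
y = z − H·x̄ = [5, 14]
S = H·P̄·Hᵀ + R = [29 -77; -77 683]
K = P̄·Hᵀ·S⁻¹ = [-7159/13878 2891/13878; 2335/6939 1330/6939]
x' = x̄ + K·y = [4679/13878, 2539/6939]
P' = (I − K·H)·P̄ = [15199/13878 -3139/6939; -3139/6939 3866/6939]

x' = [4679/13878, 2539/6939]
P' = [15199/13878 -3139/6939; -3139/6939 3866/6939]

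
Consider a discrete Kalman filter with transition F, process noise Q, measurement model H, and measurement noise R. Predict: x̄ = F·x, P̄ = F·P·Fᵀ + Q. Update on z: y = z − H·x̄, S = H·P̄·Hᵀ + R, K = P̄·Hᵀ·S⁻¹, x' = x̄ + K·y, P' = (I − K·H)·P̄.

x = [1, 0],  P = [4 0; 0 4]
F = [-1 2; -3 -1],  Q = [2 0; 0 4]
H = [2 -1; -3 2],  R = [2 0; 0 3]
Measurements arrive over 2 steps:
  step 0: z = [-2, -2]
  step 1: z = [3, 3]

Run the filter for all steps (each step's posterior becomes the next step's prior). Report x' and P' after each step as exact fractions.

step 0: x̄ = F·x = [-1, -3]
step 0: P̄ = F·P·Fᵀ + Q = [22 4; 4 44]
step 0: y = z − H·x̄ = [-3, 1]
step 0: S = H·P̄·Hᵀ + R = [118 -192; -192 329]
step 0: K = P̄·Hᵀ·S⁻¹ = [92/89 38/89; 1374/979 1028/979]
step 0: x' = x̄ + K·y = [-327/89, -6031/979]
step 0: P' = (I − K·H)·P̄ = [482/89 780/89; 780/89 14412/979]
step 1: x̄ = F·x = [-8465/979, 16822/979]
step 1: P̄ = F·P·Fᵀ + Q = [30588/979 -55818/979; -55818/979 117526/979]
step 1: y = z − H·x̄ = [36689/979, -56102/979]
step 1: S = H·P̄·Hᵀ + R = [465108/979 -809306/979; -809306/979 1418149/979]
step 1: K = P̄·Hᵀ·S⁻¹ = [665007/2357632 183/10432; 390531/2357632 3947/10432]
step 1: x' = x̄ + K·y = [2166313/2357632, 4028661/2357632]
step 1: P' = (I − K·H)·P̄ = [1392051/1178816 2119095/1178816; 2119095/1178816 3847659/1178816]

step 0: x' = [-327/89, -6031/979], P' = [482/89 780/89; 780/89 14412/979]
step 1: x' = [2166313/2357632, 4028661/2357632], P' = [1392051/1178816 2119095/1178816; 2119095/1178816 3847659/1178816]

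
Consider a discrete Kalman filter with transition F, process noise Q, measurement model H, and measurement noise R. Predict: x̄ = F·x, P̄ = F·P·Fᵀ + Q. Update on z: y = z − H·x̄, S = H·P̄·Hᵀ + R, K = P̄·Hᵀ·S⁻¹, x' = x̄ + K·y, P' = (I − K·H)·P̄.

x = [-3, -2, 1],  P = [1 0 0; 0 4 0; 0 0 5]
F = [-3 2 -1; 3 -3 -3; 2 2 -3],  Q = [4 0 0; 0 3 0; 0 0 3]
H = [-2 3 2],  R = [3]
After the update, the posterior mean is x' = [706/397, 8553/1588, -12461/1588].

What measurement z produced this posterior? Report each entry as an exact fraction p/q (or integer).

x̄ = F·x = [4, -6, -13]
P̄ = F·P·Fᵀ + Q = [34 -18 25; -18 93 27; 25 27 68]
S = H·P̄·Hᵀ + R = [1588]
K = P̄·Hᵀ·S⁻¹ = [-18/397; 369/1588; 167/1588]
x' − x̄ = [-882/397, 18081/1588, 8183/1588] = K·y
y = (KᵀK)⁻¹·Kᵀ·(x' − x̄) = [49]
z = y + H·x̄ = [49] + [-52] = [-3]

z = [-3]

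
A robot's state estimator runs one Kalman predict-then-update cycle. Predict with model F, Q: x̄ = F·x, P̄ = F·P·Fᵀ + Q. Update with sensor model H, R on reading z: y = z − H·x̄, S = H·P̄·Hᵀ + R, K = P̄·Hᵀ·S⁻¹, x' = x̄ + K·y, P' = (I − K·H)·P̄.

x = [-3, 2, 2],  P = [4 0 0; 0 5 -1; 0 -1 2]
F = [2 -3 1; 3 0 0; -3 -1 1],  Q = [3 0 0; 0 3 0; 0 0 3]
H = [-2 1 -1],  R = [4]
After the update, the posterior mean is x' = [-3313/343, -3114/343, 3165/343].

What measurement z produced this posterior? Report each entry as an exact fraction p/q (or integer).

z = [1]

x̄ = F·x = [-10, -9, 9]
P̄ = F·P·Fᵀ + Q = [72 24 -3; 24 39 -36; -3 -36 48]
S = H·P̄·Hᵀ + R = [343]
K = P̄·Hᵀ·S⁻¹ = [-117/343; 27/343; -78/343]
x' − x̄ = [117/343, -27/343, 78/343] = K·y
y = (KᵀK)⁻¹·Kᵀ·(x' − x̄) = [-1]
z = y + H·x̄ = [-1] + [2] = [1]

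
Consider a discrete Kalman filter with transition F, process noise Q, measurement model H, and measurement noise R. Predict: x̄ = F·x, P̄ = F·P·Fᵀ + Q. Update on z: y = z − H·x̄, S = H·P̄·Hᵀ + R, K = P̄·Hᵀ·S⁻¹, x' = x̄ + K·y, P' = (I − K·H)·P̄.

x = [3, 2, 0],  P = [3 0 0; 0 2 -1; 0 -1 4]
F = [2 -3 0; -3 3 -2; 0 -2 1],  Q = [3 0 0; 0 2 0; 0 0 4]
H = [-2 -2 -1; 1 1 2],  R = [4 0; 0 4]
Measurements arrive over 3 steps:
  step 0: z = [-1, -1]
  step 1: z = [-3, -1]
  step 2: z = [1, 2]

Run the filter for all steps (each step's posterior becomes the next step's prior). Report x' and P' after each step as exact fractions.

step 0: x̄ = F·x = [0, -3, -4]
step 0: P̄ = F·P·Fᵀ + Q = [33 -42 15; -42 75 -27; 15 -27 20]
step 0: y = z − H·x̄ = [-11, 10]
step 0: S = H·P̄·Hᵀ + R = [72 -28; -28 60]
step 0: K = P̄·Hᵀ·S⁻¹ = [48/221 399/884; -183/221 -651/884; 64/221 133/221]
step 0: x' = x̄ + K·y = [939/442, -555/442, -258/221]
step 0: P' = (I − K·H)·P̄ = [20217/884 -21261/884 330/221; -21261/884 24081/884 -678/221; 330/221 -678/221 440/221]
step 1: x̄ = F·x = [3543/442, -1725/221, 297/221]
step 1: P̄ = F·P·Fᵀ + Q = [555381/884 -339249/442 120153/442; -339249/442 209643/221 -74629/221; 120153/442 -74629/221 28117/221]
step 1: y = z − H·x̄ = [-21/17, -1723/442]
step 1: S = H·P̄·Hᵀ + R = [596/17 -150/17; -150/17 257525/884]
step 1: K = P̄·Hᵀ·S⁻¹ = [48813/89597 629283/447985; -101573/89597 -3877526/2239925; 26224/89597 1470022/2239925]
step 1: x' = x̄ + K·y = [836418/447985, 768569/2239925, -3530068/2239925]
step 1: P' = (I − K·H)·P̄ = [5065614/89597 -26817954/447985 2003508/447985; -26817954/447985 146031338/2239925 -13725836/2239925; 2003508/447985 -13725836/2239925 4794192/2239925]
step 2: x̄ = F·x = [6058473/2239925, -3180427/2239925, -5067206/2239925]
step 2: P̄ = F·P·Fᵀ + Q = [3436640457/2239925 -4207895868/2239925 1473759696/2239925; -4207895868/2239925 5176238182/2239925 -1816448504/2239925; 1473759696/2239925 -1816448504/2239925 652782588/2239925]
step 2: y = z − H·x̄ = [2928811/2239925, 11736216/2239925]
step 2: S = H·P̄·Hᵀ + R = [79334668/2239925 13705058/2239925; 13705058/2239925 1446421723/2239925]
step 2: K = P̄·Hᵀ·S⁻¹ = [1295007981/2131089928 1597067445/1065544964; -2555782467/2131089928 -1950806751/1065544964; 3789175987/12786539568 4238019143/6393269784]
step 2: x' = x̄ + K·y = [24193239243/2131089928, -26810432741/2131089928, 20439240797/12786539568]
step 2: P' = (I − K·H)·P̄ = [15819497061/266386241 -16783522203/266386241 2561092587/532772482; -16783522203/266386241 18285718609/266386241 -3453003157/532772482; 2561092587/532772482 -3453003157/532772482 6913750853/3196634892]

step 0: x' = [939/442, -555/442, -258/221], P' = [20217/884 -21261/884 330/221; -21261/884 24081/884 -678/221; 330/221 -678/221 440/221]
step 1: x' = [836418/447985, 768569/2239925, -3530068/2239925], P' = [5065614/89597 -26817954/447985 2003508/447985; -26817954/447985 146031338/2239925 -13725836/2239925; 2003508/447985 -13725836/2239925 4794192/2239925]
step 2: x' = [24193239243/2131089928, -26810432741/2131089928, 20439240797/12786539568], P' = [15819497061/266386241 -16783522203/266386241 2561092587/532772482; -16783522203/266386241 18285718609/266386241 -3453003157/532772482; 2561092587/532772482 -3453003157/532772482 6913750853/3196634892]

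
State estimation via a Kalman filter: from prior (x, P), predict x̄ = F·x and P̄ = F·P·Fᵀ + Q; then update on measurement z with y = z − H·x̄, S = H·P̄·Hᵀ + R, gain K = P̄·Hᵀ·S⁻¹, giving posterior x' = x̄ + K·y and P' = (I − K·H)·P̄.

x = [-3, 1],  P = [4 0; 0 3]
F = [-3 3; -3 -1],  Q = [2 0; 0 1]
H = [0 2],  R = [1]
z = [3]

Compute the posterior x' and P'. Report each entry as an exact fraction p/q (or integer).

x̄ = F·x = [12, 8]
P̄ = F·P·Fᵀ + Q = [65 27; 27 40]
y = z − H·x̄ = [-13]
S = H·P̄·Hᵀ + R = [161]
K = P̄·Hᵀ·S⁻¹ = [54/161; 80/161]
x' = x̄ + K·y = [1230/161, 248/161]
P' = (I − K·H)·P̄ = [7549/161 27/161; 27/161 40/161]

x' = [1230/161, 248/161]
P' = [7549/161 27/161; 27/161 40/161]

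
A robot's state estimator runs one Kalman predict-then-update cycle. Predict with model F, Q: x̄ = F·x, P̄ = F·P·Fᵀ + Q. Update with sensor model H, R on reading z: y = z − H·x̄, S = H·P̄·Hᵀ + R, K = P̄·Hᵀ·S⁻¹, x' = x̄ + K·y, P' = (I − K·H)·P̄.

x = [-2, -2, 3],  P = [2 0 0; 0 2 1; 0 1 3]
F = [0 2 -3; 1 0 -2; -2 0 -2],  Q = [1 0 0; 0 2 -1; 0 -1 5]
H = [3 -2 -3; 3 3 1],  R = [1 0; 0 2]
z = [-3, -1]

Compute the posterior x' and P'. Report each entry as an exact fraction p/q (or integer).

x' = [-31661/62287, -5323/62287, 36749/62287]
P' = [81774/62287 -130009/62287 166613/62287; -130009/62287 459005/124574 -565609/124574; 166613/62287 -565609/124574 720113/124574]

x̄ = F·x = [-13, -8, -2]
P̄ = F·P·Fᵀ + Q = [24 14 14; 14 16 7; 14 7 25]
y = z − H·x̄ = [14, 64]
S = H·P̄·Hᵀ + R = [170 -74; -74 765]
K = P̄·Hᵀ·S⁻¹ = [5501/62287 10954/62287; -1237/124574 7838/62287; -29443/124574 5741/62287]
x' = x̄ + K·y = [-31661/62287, -5323/62287, 36749/62287]
P' = (I − K·H)·P̄ = [81774/62287 -130009/62287 166613/62287; -130009/62287 459005/124574 -565609/124574; 166613/62287 -565609/124574 720113/124574]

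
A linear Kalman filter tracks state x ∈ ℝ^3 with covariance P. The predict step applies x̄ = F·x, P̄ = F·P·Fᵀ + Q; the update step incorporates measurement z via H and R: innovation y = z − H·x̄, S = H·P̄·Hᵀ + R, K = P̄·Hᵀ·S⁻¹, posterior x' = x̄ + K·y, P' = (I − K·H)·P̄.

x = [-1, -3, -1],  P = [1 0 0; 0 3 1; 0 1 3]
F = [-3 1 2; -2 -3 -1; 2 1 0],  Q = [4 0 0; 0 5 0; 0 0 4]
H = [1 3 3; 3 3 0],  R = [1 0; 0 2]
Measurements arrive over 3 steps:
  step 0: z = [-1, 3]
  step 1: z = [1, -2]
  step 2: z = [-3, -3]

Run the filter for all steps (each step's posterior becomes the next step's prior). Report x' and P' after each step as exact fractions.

step 0: x' = [-18628/8841, 138319/44205, -24172/8841], P' = [105725/8841 -104113/8841 67799/8841; -104113/8841 522247/44205 -68665/8841; 67799/8841 -68665/8841 46316/8841]
step 1: x' = [77083997/280565171, -263195279/280565171, 324720573/280565171], P' = [865626622/280565171 -803666546/280565171 496502138/280565171; -803666546/280565171 803875368/280565171 -517401507/280565171; 496502138/280565171 -517401507/280565171 740808195/561130342]
step 2: x' = [-12460349314628/13962283162657, -1306994277963/13962283162657, -8256554826775/13962283162657], P' = [39836809995464/13962283162657 -36968994299272/13962283162657 22863735952660/13962283162657; -36968994299272/13962283162657 37180724609022/13962283162657 -24026584783764/13962283162657; 22863735952660/13962283162657 -24026584783764/13962283162657 17383312578642/13962283162657]

step 0: x̄ = F·x = [-2, 12, -5]
step 0: P̄ = F·P·Fᵀ + Q = [32 -16 -1; -16 45 -14; -1 -14 11]
step 0: y = z − H·x̄ = [-20, -27]
step 0: S = H·P̄·Hᵀ + R = [183 174; 174 407]
step 0: K = P̄·Hᵀ·S⁻¹ = [-3217/8841 806/2947; 16201/44205 841/14735; 752/8841 -433/2947]
step 0: x' = x̄ + K·y = [-18628/8841, 138319/44205, -24172/8841]
step 0: P' = (I − K·H)·P̄ = [105725/8841 -104113/8841 67799/8841; -104113/8841 522247/44205 -68665/8841; 67799/8841 -68665/8841 46316/8841]
step 1: x̄ = F·x = [58673/14735, -35939/14735, -15987/14735]
step 1: P̄ = F·P·Fᵀ + Q = [1355054/14735 -145942/14735 -486536/14735; -145942/14735 105526/14735 49538/14735; -486536/14735 49538/14735 243769/14735]
step 1: y = z − H·x̄ = [22368/2947, -232/35]
step 1: S = H·P̄·Hᵀ + R = [322052/2947 -318/7; -318/7 25054/35]
step 1: K = P̄·Hᵀ·S⁻¹ = [-55866602/280565171 92940114/280565171; 55755037/280565171 313233/280565171; 111019819/561130342 -62698107/561130342]
step 1: x' = x̄ + K·y = [77083997/280565171, -263195279/280565171, 324720573/280565171]
step 1: P' = (I − K·H)·P̄ = [865626622/280565171 -803666546/280565171 496502138/280565171; -803666546/280565171 803875368/280565171 -517401507/280565171; 496502138/280565171 -517401507/280565171 740808195/561130342]
step 2: x̄ = F·x = [154993876/280565171, 310697270/280565171, -109027285/280565171]
step 2: P̄ = F·P·Fᵀ + Q = [7992759632/280565171 -459031978/280565171 -2635012280/280565171; -459031978/280565171 3416431421/561130342 79597007/280565171; -2635012280/280565171 79597007/280565171 2173976356/280565171]
step 2: y = z − H·x̄ = [-1601699344/280565171, -2238768951/280565171]
step 2: S = H·P̄·Hᵀ + R = [52163067959/561130342 21690198195/561130342; 21690198195/561130342 159214665641/561130342]
step 2: K = P̄·Hᵀ·S⁻¹ = [-2478965044372/13962283162657 4301723544288/13962283162657; 2493425176502/13962283162657 317595464625/13962283162657; 2933919337294/13962283162657 -1744273246656/13962283162657]
step 2: x' = x̄ + K·y = [-12460349314628/13962283162657, -1306994277963/13962283162657, -8256554826775/13962283162657]
step 2: P' = (I − K·H)·P̄ = [39836809995464/13962283162657 -36968994299272/13962283162657 22863735952660/13962283162657; -36968994299272/13962283162657 37180724609022/13962283162657 -24026584783764/13962283162657; 22863735952660/13962283162657 -24026584783764/13962283162657 17383312578642/13962283162657]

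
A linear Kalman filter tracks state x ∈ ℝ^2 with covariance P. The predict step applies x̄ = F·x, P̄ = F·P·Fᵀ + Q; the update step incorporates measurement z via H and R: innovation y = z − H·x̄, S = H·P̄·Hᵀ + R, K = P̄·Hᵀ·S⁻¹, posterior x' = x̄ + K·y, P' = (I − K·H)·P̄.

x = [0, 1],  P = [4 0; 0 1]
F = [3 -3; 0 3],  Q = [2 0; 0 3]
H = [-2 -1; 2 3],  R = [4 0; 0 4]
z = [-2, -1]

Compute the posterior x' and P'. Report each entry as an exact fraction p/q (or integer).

x' = [95/88, -483/572]
P' = [193/88 -75/44; -75/44 489/286]

x̄ = F·x = [-3, 3]
P̄ = F·P·Fᵀ + Q = [47 -9; -9 12]
y = z − H·x̄ = [-5, -4]
S = H·P̄·Hᵀ + R = [168 -152; -152 192]
K = P̄·Hᵀ·S⁻¹ = [-59/88 -2/11; 243/572 123/286]
x' = x̄ + K·y = [95/88, -483/572]
P' = (I − K·H)·P̄ = [193/88 -75/44; -75/44 489/286]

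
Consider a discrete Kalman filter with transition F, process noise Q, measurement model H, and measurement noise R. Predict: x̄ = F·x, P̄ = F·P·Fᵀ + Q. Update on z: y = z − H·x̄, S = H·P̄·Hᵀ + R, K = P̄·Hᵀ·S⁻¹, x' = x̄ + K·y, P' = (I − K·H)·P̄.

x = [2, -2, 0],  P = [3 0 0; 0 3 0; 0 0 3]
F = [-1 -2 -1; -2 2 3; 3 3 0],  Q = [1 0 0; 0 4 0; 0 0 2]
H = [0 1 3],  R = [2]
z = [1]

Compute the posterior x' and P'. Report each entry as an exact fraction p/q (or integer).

x̄ = F·x = [2, -8, 0]
P̄ = F·P·Fᵀ + Q = [19 -15 -27; -15 55 0; -27 0 56]
y = z − H·x̄ = [9]
S = H·P̄·Hᵀ + R = [561]
K = P̄·Hᵀ·S⁻¹ = [-32/187; 5/51; 56/187]
x' = x̄ + K·y = [86/187, -121/17, 504/187]
P' = (I − K·H)·P̄ = [481/187 -95/17 327/187; -95/17 2530/51 -280/17; 327/187 -280/17 1064/187]

x' = [86/187, -121/17, 504/187]
P' = [481/187 -95/17 327/187; -95/17 2530/51 -280/17; 327/187 -280/17 1064/187]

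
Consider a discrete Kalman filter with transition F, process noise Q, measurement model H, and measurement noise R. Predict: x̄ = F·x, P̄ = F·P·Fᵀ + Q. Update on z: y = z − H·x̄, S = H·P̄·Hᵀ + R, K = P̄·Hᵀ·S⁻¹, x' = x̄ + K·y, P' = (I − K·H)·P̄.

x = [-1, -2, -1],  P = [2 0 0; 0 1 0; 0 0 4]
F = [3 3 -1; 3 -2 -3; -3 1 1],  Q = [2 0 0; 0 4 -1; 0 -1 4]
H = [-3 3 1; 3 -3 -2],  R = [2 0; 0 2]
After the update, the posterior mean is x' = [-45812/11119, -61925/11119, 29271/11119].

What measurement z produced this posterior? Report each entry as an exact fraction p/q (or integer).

z = [-2, -1]

x̄ = F·x = [-8, 4, 0]
P̄ = F·P·Fᵀ + Q = [33 24 -19; 24 62 -33; -19 -33 27]
S = H·P̄·Hᵀ + R = [368 -351; -351 365]
K = P̄·Hᵀ·S⁻¹ = [6025/11119 7774/11119; 12717/11119 10767/11119; -9687/11119 -9681/11119]
x' − x̄ = [43140/11119, -106401/11119, 29271/11119] = K·y
y = (KᵀK)⁻¹·Kᵀ·(x' − x̄) = [-38, 35]
z = y + H·x̄ = [-38, 35] + [36, -36] = [-2, -1]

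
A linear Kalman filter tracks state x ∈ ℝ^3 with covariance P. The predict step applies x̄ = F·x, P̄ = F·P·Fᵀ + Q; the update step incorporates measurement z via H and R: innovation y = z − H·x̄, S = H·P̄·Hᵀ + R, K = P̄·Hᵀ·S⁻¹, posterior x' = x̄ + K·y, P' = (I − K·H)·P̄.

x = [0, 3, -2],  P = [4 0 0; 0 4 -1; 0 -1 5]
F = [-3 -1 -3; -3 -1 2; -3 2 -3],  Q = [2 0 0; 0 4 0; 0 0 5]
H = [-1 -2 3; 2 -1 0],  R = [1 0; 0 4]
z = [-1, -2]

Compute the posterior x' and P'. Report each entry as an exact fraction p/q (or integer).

x' = [-9147/19958, 11735/9979, 3153/9979]
P' = [537057/49895 193236/9979 1643053/99790; 193236/9979 382360/9979 318645/9979; 1643053/99790 318645/9979 1338743/49895]

x̄ = F·x = [3, -7, 12]
P̄ = F·P·Fᵀ + Q = [81 9 76; 9 68 -9; 76 -9 114]
y = z − H·x̄ = [-48, -15]
S = H·P̄·Hᵀ + R = [1068 430; 430 360]
K = P̄·Hᵀ·S⁻¹ = [-1935/19958 53967/99790; -2021/9979 1028/9979; 3301/19958 12457/49895]
x' = x̄ + K·y = [-9147/19958, 11735/9979, 3153/9979]
P' = (I − K·H)·P̄ = [537057/49895 193236/9979 1643053/99790; 193236/9979 382360/9979 318645/9979; 1643053/99790 318645/9979 1338743/49895]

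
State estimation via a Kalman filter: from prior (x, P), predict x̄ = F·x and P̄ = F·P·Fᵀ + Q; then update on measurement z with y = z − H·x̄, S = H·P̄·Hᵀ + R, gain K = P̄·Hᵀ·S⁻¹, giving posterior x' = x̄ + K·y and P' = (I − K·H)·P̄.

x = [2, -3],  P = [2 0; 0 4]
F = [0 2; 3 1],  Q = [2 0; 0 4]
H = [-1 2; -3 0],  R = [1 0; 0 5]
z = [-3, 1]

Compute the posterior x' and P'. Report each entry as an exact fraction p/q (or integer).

x̄ = F·x = [-6, 3]
P̄ = F·P·Fᵀ + Q = [18 8; 8 26]
y = z − H·x̄ = [-15, -17]
S = H·P̄·Hᵀ + R = [91 6; 6 167]
K = P̄·Hᵀ·S⁻¹ = [-10/15161 -4902/15161; 7492/15161 -2448/15161]
x' = x̄ + K·y = [-7482/15161, -25281/15161]
P' = (I − K·H)·P̄ = [8170/15161 4080/15161; 4080/15161 5786/15161]

x' = [-7482/15161, -25281/15161]
P' = [8170/15161 4080/15161; 4080/15161 5786/15161]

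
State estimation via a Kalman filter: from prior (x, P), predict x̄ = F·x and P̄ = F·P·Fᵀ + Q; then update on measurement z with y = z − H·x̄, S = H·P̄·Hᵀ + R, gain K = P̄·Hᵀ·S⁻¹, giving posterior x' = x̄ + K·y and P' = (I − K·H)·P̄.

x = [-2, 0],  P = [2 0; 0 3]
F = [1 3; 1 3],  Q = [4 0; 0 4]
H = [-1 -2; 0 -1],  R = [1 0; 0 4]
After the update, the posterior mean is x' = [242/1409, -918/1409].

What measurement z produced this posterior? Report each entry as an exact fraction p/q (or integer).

z = [1, 2]

x̄ = F·x = [-2, -2]
P̄ = F·P·Fᵀ + Q = [33 29; 29 33]
S = H·P̄·Hᵀ + R = [282 95; 95 37]
K = P̄·Hᵀ·S⁻¹ = [-612/1409 467/1409; -380/1409 -281/1409]
x' − x̄ = [3060/1409, 1900/1409] = K·y
y = (KᵀK)⁻¹·Kᵀ·(x' − x̄) = [-5, 0]
z = y + H·x̄ = [-5, 0] + [6, 2] = [1, 2]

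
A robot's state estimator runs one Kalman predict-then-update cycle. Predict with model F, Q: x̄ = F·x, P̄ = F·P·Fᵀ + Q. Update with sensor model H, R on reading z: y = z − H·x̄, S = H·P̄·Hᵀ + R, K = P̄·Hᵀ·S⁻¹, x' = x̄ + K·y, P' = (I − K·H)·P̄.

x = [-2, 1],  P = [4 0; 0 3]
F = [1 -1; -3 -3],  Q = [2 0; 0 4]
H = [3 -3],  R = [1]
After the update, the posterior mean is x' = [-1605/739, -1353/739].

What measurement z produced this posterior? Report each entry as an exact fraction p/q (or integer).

x̄ = F·x = [-3, 3]
P̄ = F·P·Fᵀ + Q = [9 -3; -3 67]
S = H·P̄·Hᵀ + R = [739]
K = P̄·Hᵀ·S⁻¹ = [36/739; -210/739]
x' − x̄ = [612/739, -3570/739] = K·y
y = (KᵀK)⁻¹·Kᵀ·(x' − x̄) = [17]
z = y + H·x̄ = [17] + [-18] = [-1]

z = [-1]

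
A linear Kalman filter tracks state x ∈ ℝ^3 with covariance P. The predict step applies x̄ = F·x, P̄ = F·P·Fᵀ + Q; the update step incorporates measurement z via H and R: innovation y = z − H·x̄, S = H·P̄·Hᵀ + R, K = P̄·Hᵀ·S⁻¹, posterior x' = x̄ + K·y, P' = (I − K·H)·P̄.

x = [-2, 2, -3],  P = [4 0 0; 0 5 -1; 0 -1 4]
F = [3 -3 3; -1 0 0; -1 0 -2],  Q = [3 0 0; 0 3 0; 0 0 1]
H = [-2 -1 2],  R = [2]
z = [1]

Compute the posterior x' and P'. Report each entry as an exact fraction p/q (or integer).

x̄ = F·x = [-21, 2, 8]
P̄ = F·P·Fᵀ + Q = [138 -12 -42; -12 7 4; -42 4 21]
y = z − H·x̄ = [-55]
S = H·P̄·Hᵀ + R = [917]
K = P̄·Hᵀ·S⁻¹ = [-348/917; 25/917; 122/917]
x' = x̄ + K·y = [-117/917, 459/917, 626/917]
P' = (I − K·H)·P̄ = [5442/917 -2304/917 3942/917; -2304/917 5794/917 618/917; 3942/917 618/917 4373/917]

x' = [-117/917, 459/917, 626/917]
P' = [5442/917 -2304/917 3942/917; -2304/917 5794/917 618/917; 3942/917 618/917 4373/917]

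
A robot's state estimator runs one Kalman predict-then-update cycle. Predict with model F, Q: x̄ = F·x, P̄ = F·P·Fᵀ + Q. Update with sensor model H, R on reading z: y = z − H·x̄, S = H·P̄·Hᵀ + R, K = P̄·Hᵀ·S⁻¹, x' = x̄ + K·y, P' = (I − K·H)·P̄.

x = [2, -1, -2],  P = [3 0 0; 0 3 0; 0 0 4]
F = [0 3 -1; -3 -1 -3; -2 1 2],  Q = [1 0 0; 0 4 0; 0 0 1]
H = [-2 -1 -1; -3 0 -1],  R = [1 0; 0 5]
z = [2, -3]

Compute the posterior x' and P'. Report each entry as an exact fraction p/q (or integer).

x̄ = F·x = [-1, 1, -9]
P̄ = F·P·Fᵀ + Q = [32 3 1; 3 70 -9; 1 -9 32]
y = z − H·x̄ = [-8, -15]
S = H·P̄·Hᵀ + R = [229 229; 229 331]
K = P̄·Hᵀ·S⁻¹ = [-295/23358 -29/102; -22177/23358 67/102; -130/11679 -5/51]
x' = x̄ + K·y = [78617/23358, -29371/23358, -86896/11679]
P' = (I − K·H)·P̄ = [83219/23358 50309/23358 -108226/11679; 50309/23358 149201/23358 -113821/11679; -108226/11679 -113821/11679 330403/11679]

x' = [78617/23358, -29371/23358, -86896/11679]
P' = [83219/23358 50309/23358 -108226/11679; 50309/23358 149201/23358 -113821/11679; -108226/11679 -113821/11679 330403/11679]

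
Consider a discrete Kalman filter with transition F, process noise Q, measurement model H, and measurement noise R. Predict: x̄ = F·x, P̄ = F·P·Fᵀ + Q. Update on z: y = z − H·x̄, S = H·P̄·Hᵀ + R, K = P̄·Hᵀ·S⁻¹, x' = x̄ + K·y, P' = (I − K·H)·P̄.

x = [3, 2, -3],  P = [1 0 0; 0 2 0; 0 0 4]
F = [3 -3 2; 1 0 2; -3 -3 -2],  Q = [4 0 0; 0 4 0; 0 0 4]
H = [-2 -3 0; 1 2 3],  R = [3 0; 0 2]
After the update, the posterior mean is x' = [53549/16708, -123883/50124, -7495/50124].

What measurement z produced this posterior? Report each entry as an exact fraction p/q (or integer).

z = [1, -2]

x̄ = F·x = [-3, -3, -9]
P̄ = F·P·Fᵀ + Q = [47 19 -7; 19 21 -19; -7 -19 47]
S = H·P̄·Hᵀ + R = [608 -140; -140 362]
K = P̄·Hᵀ·S⁻¹ = [-7617/33416 1481/16708; -18001/100248 -2927/50124; 19571/100248 17077/50124]
x' − x̄ = [103673/16708, 26489/50124, 443621/50124] = K·y
y = (KᵀK)⁻¹·Kᵀ·(x' − x̄) = [-14, 34]
z = y + H·x̄ = [-14, 34] + [15, -36] = [1, -2]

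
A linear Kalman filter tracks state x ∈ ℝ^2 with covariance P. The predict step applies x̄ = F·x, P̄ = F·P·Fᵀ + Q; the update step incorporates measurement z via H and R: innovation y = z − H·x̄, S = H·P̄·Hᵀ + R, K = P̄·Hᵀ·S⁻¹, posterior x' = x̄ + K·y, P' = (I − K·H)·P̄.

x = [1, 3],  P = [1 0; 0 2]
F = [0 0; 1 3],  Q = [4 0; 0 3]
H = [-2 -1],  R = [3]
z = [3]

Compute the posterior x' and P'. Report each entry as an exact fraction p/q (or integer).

x' = [-104/41, 124/41]
P' = [100/41 -176/41; -176/41 418/41]

x̄ = F·x = [0, 10]
P̄ = F·P·Fᵀ + Q = [4 0; 0 22]
y = z − H·x̄ = [13]
S = H·P̄·Hᵀ + R = [41]
K = P̄·Hᵀ·S⁻¹ = [-8/41; -22/41]
x' = x̄ + K·y = [-104/41, 124/41]
P' = (I − K·H)·P̄ = [100/41 -176/41; -176/41 418/41]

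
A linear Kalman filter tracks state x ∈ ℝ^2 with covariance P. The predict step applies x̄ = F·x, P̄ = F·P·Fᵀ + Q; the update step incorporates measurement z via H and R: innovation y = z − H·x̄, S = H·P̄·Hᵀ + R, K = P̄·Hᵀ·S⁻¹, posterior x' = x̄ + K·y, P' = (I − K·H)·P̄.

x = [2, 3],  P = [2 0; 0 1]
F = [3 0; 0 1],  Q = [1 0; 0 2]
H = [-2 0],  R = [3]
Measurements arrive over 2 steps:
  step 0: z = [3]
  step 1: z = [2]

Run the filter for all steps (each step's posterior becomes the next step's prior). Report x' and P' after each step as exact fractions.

step 0: x' = [-96/79, 3], P' = [57/79 0; 0 3]
step 1: x' = [-3232/2605, 3], P' = [1776/2605 0; 0 5]

step 0: x̄ = F·x = [6, 3]
step 0: P̄ = F·P·Fᵀ + Q = [19 0; 0 3]
step 0: y = z − H·x̄ = [15]
step 0: S = H·P̄·Hᵀ + R = [79]
step 0: K = P̄·Hᵀ·S⁻¹ = [-38/79; 0]
step 0: x' = x̄ + K·y = [-96/79, 3]
step 0: P' = (I − K·H)·P̄ = [57/79 0; 0 3]
step 1: x̄ = F·x = [-288/79, 3]
step 1: P̄ = F·P·Fᵀ + Q = [592/79 0; 0 5]
step 1: y = z − H·x̄ = [-418/79]
step 1: S = H·P̄·Hᵀ + R = [2605/79]
step 1: K = P̄·Hᵀ·S⁻¹ = [-1184/2605; 0]
step 1: x' = x̄ + K·y = [-3232/2605, 3]
step 1: P' = (I − K·H)·P̄ = [1776/2605 0; 0 5]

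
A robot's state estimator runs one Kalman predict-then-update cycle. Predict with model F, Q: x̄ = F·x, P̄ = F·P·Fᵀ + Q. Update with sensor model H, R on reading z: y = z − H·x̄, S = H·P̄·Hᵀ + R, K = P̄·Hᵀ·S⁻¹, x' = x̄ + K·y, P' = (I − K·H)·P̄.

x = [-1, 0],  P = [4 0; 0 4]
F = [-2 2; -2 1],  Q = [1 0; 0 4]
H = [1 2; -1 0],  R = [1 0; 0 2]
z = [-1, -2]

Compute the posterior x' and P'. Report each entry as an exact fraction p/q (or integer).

x' = [1564/1349, -1334/1349]
P' = [1794/1349 -816/1349; -816/1349 696/1349]

x̄ = F·x = [2, 2]
P̄ = F·P·Fᵀ + Q = [33 24; 24 24]
y = z − H·x̄ = [-7, 0]
S = H·P̄·Hᵀ + R = [226 -81; -81 35]
K = P̄·Hᵀ·S⁻¹ = [162/1349 -897/1349; 576/1349 408/1349]
x' = x̄ + K·y = [1564/1349, -1334/1349]
P' = (I − K·H)·P̄ = [1794/1349 -816/1349; -816/1349 696/1349]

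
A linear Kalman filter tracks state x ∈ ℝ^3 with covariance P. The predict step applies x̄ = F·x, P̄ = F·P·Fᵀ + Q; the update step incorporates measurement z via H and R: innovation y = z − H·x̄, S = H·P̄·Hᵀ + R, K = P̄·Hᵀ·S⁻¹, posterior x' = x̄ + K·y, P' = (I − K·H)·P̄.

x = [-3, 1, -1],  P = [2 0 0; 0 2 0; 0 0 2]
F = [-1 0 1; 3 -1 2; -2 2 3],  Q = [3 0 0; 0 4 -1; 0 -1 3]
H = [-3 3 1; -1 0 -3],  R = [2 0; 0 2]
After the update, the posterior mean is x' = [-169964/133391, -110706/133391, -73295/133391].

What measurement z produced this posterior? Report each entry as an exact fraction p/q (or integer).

z = [1, 3]

x̄ = F·x = [2, -12, 5]
P̄ = F·P·Fᵀ + Q = [7 -2 10; -2 32 -5; 10 -5 37]
S = H·P̄·Hᵀ + R = [336 41; 41 402]
K = P̄·Hᵀ·S⁻¹ = [-5317/133391 -11735/133391; 38297/133391 1735/133391; 1745/133391 -40328/133391]
x' − x̄ = [-436746/133391, 1489986/133391, -740250/133391] = K·y
y = (KᵀK)⁻¹·Kᵀ·(x' − x̄) = [38, 20]
z = y + H·x̄ = [38, 20] + [-37, -17] = [1, 3]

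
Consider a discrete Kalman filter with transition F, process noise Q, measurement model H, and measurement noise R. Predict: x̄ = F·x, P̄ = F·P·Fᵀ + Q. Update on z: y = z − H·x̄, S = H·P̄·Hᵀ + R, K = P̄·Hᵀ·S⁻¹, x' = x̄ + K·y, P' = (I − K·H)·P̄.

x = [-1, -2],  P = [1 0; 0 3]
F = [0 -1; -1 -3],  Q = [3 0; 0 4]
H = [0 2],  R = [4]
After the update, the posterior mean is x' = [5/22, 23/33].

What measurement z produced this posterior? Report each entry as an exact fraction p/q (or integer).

x̄ = F·x = [2, 7]
P̄ = F·P·Fᵀ + Q = [6 9; 9 32]
S = H·P̄·Hᵀ + R = [132]
K = P̄·Hᵀ·S⁻¹ = [3/22; 16/33]
x' − x̄ = [-39/22, -208/33] = K·y
y = (KᵀK)⁻¹·Kᵀ·(x' − x̄) = [-13]
z = y + H·x̄ = [-13] + [14] = [1]

z = [1]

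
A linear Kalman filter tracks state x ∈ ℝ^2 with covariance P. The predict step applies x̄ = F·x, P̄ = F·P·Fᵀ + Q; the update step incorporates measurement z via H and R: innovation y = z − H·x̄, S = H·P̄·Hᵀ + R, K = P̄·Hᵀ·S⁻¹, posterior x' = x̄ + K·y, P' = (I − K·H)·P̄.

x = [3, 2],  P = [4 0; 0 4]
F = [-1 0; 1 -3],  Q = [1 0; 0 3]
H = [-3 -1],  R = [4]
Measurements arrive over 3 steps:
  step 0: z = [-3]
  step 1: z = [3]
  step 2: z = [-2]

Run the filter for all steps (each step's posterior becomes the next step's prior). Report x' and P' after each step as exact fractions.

step 0: x̄ = F·x = [-3, -3]
step 0: P̄ = F·P·Fᵀ + Q = [5 -4; -4 43]
step 0: y = z − H·x̄ = [-15]
step 0: S = H·P̄·Hᵀ + R = [68]
step 0: K = P̄·Hᵀ·S⁻¹ = [-11/68; -31/68]
step 0: x' = x̄ + K·y = [-39/68, 261/68]
step 0: P' = (I − K·H)·P̄ = [219/68 -613/68; -613/68 1963/68]
step 1: x̄ = F·x = [39/68, -411/34]
step 1: P̄ = F·P·Fᵀ + Q = [287/68 -1029/34; -1029/34 5442/17]
step 1: y = z − H·x̄ = [-501/68]
step 1: S = H·P̄·Hᵀ + R = [12275/68]
step 1: K = P̄·Hᵀ·S⁻¹ = [1197/12275; -15594/12275]
step 1: x' = x̄ + K·y = [-1779/12275, -33492/12275]
step 1: P' = (I − K·H)·P̄ = [30737/12275 -96999/12275; -96999/12275 353373/12275]
step 2: x̄ = F·x = [1779/12275, 98697/12275]
step 2: P̄ = F·P·Fᵀ + Q = [43012/12275 -321734/12275; -321734/12275 3829913/12275]
step 2: y = z − H·x̄ = [79484/12275]
step 2: S = H·P̄·Hᵀ + R = [2335717/12275]
step 2: K = P̄·Hᵀ·S⁻¹ = [192698/2335717; -2864711/2335717]
step 2: x' = x̄ + K·y = [1586285/2335717, 230515/2335717]
step 2: P' = (I − K·H)·P̄ = [5159376/2335717 -16248920/2335717; -16248920/2335717 60205604/2335717]

step 0: x' = [-39/68, 261/68], P' = [219/68 -613/68; -613/68 1963/68]
step 1: x' = [-1779/12275, -33492/12275], P' = [30737/12275 -96999/12275; -96999/12275 353373/12275]
step 2: x' = [1586285/2335717, 230515/2335717], P' = [5159376/2335717 -16248920/2335717; -16248920/2335717 60205604/2335717]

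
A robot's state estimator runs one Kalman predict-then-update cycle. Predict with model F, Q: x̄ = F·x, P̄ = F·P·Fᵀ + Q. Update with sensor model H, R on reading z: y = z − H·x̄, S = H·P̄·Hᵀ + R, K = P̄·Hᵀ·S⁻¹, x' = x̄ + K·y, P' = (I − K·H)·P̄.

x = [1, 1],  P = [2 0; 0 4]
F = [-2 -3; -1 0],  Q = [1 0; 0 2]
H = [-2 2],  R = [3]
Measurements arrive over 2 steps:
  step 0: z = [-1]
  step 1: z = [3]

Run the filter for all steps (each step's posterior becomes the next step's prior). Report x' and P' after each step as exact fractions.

step 0: x̄ = F·x = [-5, -1]
step 0: P̄ = F·P·Fᵀ + Q = [45 4; 4 4]
step 0: y = z − H·x̄ = [-9]
step 0: S = H·P̄·Hᵀ + R = [167]
step 0: K = P̄·Hᵀ·S⁻¹ = [-82/167; 0]
step 0: x' = x̄ + K·y = [-97/167, -1]
step 0: P' = (I − K·H)·P̄ = [791/167 4; 4 4]
step 1: x̄ = F·x = [695/167, 97/167]
step 1: P̄ = F·P·Fᵀ + Q = [17359/167 3586/167; 3586/167 1125/167]
step 1: y = z − H·x̄ = [1697/167]
step 1: S = H·P̄·Hᵀ + R = [45749/167]
step 1: K = P̄·Hᵀ·S⁻¹ = [-27546/45749; -4922/45749]
step 1: x' = x̄ + K·y = [-89521/45749, -23443/45749]
step 1: P' = (I − K·H)·P̄ = [211825/45749 170506/45749; 170506/45749 163123/45749]

step 0: x' = [-97/167, -1], P' = [791/167 4; 4 4]
step 1: x' = [-89521/45749, -23443/45749], P' = [211825/45749 170506/45749; 170506/45749 163123/45749]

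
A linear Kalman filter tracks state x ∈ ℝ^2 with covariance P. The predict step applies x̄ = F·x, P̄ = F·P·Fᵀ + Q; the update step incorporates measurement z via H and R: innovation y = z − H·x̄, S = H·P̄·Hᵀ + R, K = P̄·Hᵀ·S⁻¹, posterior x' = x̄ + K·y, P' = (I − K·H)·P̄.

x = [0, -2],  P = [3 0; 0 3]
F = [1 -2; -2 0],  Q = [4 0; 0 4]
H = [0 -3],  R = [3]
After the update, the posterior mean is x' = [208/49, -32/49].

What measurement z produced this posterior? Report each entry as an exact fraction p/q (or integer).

z = [2]

x̄ = F·x = [4, 0]
P̄ = F·P·Fᵀ + Q = [19 -6; -6 16]
S = H·P̄·Hᵀ + R = [147]
K = P̄·Hᵀ·S⁻¹ = [6/49; -16/49]
x' − x̄ = [12/49, -32/49] = K·y
y = (KᵀK)⁻¹·Kᵀ·(x' − x̄) = [2]
z = y + H·x̄ = [2] + [0] = [2]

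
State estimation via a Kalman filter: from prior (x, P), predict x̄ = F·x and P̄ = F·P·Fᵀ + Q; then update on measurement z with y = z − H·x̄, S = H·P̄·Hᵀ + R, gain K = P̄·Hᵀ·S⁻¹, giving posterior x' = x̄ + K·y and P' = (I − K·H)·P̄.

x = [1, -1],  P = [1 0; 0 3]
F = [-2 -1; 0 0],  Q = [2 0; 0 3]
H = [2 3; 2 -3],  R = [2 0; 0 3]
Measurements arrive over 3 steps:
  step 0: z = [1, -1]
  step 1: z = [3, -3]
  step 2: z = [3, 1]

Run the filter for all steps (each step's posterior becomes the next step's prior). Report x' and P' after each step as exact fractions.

step 0: x̄ = F·x = [-1, 0]
step 0: P̄ = F·P·Fᵀ + Q = [9 0; 0 3]
step 0: y = z − H·x̄ = [3, 1]
step 0: S = H·P̄·Hᵀ + R = [65 9; 9 66]
step 0: K = P̄·Hᵀ·S⁻¹ = [342/1403 336/1403; 225/1403 -222/1403]
step 0: x' = x̄ + K·y = [-41/1403, 453/1403]
step 0: P' = (I − K·H)·P̄ = [423/1403 -54/1403; -54/1403 186/1403]
step 1: x̄ = F·x = [-371/1403, 0]
step 1: P̄ = F·P·Fᵀ + Q = [4468/1403 0; 0 3]
step 1: y = z − H·x̄ = [4951/1403, -3467/1403]
step 1: S = H·P̄·Hᵀ + R = [58559/1403 -20009/1403; -20009/1403 59962/1403]
step 1: K = P̄·Hᵀ·S⁻¹ = [509352/2217359 500416/2217359; 359577/2217359 -346950/2217359]
step 1: x' = x̄ + K·y = [-25503/2217359, 2126259/2217359]
step 1: P' = (I − K·H)·P̄ = [629988/2217359 -80424/2217359; -80424/2217359 293334/2217359]
step 2: x̄ = F·x = [-2075253/2217359, 0]
step 2: P̄ = F·P·Fᵀ + Q = [6926308/2217359 0; 0 3]
step 2: y = z − H·x̄ = [10802583/2217359, 6367865/2217359]
step 2: S = H·P̄·Hᵀ + R = [92008643/2217359 -32163461/2217359; -32163461/2217359 94226002/2217359]
step 2: K = P̄·Hᵀ·S⁻¹ = [789599112/3443338835 775746496/3443338835; 558562869/3443338835 -538606638/3443338835]
step 2: x' = x̄ + K·y = [2851933159/3443338835, 1174436523/3443338835]
step 2: P' = (I − K·H)·P̄ = [976609428/3443338835 -124673544/3443338835; -124673544/3443338835 455490942/3443338835]

step 0: x' = [-41/1403, 453/1403], P' = [423/1403 -54/1403; -54/1403 186/1403]
step 1: x' = [-25503/2217359, 2126259/2217359], P' = [629988/2217359 -80424/2217359; -80424/2217359 293334/2217359]
step 2: x' = [2851933159/3443338835, 1174436523/3443338835], P' = [976609428/3443338835 -124673544/3443338835; -124673544/3443338835 455490942/3443338835]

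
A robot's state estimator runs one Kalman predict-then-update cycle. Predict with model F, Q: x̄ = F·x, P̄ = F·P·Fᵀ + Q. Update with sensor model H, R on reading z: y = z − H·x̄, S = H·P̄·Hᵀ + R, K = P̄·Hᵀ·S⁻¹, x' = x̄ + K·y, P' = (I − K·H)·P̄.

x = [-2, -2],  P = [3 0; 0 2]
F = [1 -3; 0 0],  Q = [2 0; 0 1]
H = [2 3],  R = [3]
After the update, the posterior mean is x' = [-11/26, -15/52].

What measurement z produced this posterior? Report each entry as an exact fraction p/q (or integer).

x̄ = F·x = [4, 0]
P̄ = F·P·Fᵀ + Q = [23 0; 0 1]
S = H·P̄·Hᵀ + R = [104]
K = P̄·Hᵀ·S⁻¹ = [23/52; 3/104]
x' − x̄ = [-115/26, -15/52] = K·y
y = (KᵀK)⁻¹·Kᵀ·(x' − x̄) = [-10]
z = y + H·x̄ = [-10] + [8] = [-2]

z = [-2]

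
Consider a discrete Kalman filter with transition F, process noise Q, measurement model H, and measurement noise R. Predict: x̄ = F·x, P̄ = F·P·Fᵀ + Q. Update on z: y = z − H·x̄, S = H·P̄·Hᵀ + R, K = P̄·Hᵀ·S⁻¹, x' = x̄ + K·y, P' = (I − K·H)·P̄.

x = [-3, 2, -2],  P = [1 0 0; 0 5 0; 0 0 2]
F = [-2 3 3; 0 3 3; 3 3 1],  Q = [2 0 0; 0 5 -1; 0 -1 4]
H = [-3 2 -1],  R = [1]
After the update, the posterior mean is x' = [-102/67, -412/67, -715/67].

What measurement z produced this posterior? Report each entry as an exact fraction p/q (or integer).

z = [3]

x̄ = F·x = [6, 0, -5]
P̄ = F·P·Fᵀ + Q = [69 63 45; 63 68 50; 45 50 60]
S = H·P̄·Hᵀ + R = [268]
K = P̄·Hᵀ·S⁻¹ = [-63/134; -103/268; -95/268]
x' − x̄ = [-504/67, -412/67, -380/67] = K·y
y = (KᵀK)⁻¹·Kᵀ·(x' − x̄) = [16]
z = y + H·x̄ = [16] + [-13] = [3]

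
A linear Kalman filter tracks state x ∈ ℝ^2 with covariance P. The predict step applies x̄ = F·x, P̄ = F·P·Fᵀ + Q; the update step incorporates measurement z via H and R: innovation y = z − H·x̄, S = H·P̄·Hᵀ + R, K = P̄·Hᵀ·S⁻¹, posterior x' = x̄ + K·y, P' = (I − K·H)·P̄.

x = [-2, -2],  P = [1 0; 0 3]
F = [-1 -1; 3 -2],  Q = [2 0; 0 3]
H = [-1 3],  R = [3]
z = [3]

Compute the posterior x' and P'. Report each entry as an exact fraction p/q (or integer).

x̄ = F·x = [4, -2]
P̄ = F·P·Fᵀ + Q = [6 3; 3 24]
y = z − H·x̄ = [13]
S = H·P̄·Hᵀ + R = [207]
K = P̄·Hᵀ·S⁻¹ = [1/69; 1/3]
x' = x̄ + K·y = [289/69, 7/3]
P' = (I − K·H)·P̄ = [137/23 2; 2 1]

x' = [289/69, 7/3]
P' = [137/23 2; 2 1]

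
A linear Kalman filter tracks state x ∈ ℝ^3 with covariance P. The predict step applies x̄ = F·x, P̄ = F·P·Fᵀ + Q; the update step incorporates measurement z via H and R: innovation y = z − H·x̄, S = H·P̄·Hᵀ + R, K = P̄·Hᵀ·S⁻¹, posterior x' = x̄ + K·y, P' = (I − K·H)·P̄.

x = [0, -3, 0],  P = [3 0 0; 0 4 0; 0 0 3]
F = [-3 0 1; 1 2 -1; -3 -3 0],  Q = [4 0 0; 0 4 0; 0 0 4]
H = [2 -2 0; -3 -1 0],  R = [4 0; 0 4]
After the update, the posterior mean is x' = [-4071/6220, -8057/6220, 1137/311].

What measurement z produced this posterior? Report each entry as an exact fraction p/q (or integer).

x̄ = F·x = [0, -6, 9]
P̄ = F·P·Fᵀ + Q = [34 -12 27; -12 26 -33; 27 -33 67]
S = H·P̄·Hᵀ + R = [340 -200; -200 264]
K = P̄·Hᵀ·S⁻¹ = [393/3110 -305/1244; -1129/3110 -295/1244; 138/311 48/311]
x' − x̄ = [-4071/6220, 29263/6220, -1662/311] = K·y
y = (KᵀK)⁻¹·Kᵀ·(x' − x̄) = [-11, -3]
z = y + H·x̄ = [-11, -3] + [12, 6] = [1, 3]

z = [1, 3]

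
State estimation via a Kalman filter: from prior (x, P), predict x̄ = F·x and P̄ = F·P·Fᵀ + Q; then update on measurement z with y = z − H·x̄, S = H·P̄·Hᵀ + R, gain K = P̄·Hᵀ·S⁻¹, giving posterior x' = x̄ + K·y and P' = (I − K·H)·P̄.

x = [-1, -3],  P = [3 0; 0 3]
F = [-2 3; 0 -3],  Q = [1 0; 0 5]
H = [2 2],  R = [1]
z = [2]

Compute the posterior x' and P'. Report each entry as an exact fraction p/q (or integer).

x̄ = F·x = [-7, 9]
P̄ = F·P·Fᵀ + Q = [40 -27; -27 32]
y = z − H·x̄ = [-2]
S = H·P̄·Hᵀ + R = [73]
K = P̄·Hᵀ·S⁻¹ = [26/73; 10/73]
x' = x̄ + K·y = [-563/73, 637/73]
P' = (I − K·H)·P̄ = [2244/73 -2231/73; -2231/73 2236/73]

x' = [-563/73, 637/73]
P' = [2244/73 -2231/73; -2231/73 2236/73]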